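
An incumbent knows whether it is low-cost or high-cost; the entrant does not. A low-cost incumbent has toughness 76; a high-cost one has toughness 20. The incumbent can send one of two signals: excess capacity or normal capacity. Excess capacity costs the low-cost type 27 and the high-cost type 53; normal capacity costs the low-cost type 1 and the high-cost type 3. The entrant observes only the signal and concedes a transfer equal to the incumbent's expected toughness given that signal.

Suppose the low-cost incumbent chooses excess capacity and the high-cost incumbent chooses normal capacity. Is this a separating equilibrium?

No

If types separate, excess capacity earns payment 76 and normal capacity earns 20.
Low-cost: excess capacity gives 76 − 27 = 49; normal capacity gives 20 − 1 = 19. No deviation. ✓
High-cost: normal capacity gives 20 − 3 = 17; excess capacity gives 76 − 53 = 23. Would deviate. ✗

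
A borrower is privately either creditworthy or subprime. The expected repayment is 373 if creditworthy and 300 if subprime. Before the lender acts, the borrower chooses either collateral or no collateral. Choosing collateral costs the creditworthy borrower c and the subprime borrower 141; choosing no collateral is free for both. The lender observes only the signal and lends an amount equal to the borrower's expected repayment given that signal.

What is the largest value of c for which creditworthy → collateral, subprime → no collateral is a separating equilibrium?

Under separation: collateral → creditworthy (pays 373); no collateral → subprime (pays 300).
Subprime: 300 − 0 = 300 ≥ 373 − 141 = 232. Holds regardless of c. ✓
Creditworthy: 373 − c ≥ 300 − 0, so c ≤ 373 − 300 = 73.

73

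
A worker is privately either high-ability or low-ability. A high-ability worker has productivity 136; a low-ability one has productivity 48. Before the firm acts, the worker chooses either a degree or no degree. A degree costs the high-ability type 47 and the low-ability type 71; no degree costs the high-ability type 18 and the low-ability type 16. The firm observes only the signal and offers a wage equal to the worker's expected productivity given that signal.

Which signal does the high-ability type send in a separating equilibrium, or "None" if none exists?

None

Try high-ability → degree, low-ability → no degree:
  If types separate, degree earns payment 136 and no degree earns 48.
  High-ability: degree gives 136 − 47 = 89; no degree gives 48 − 18 = 30. No deviation. ✓
  Low-ability: no degree gives 48 − 16 = 32; degree gives 136 − 71 = 65. Would deviate. ✗
Try high-ability → no degree, low-ability → degree:
  If types separate, no degree earns payment 136 and degree earns 48.
  High-ability: no degree gives 136 − 18 = 118; degree gives 48 − 47 = 1. No deviation. ✓
  Low-ability: degree gives 48 − 71 = -23; no degree gives 136 − 16 = 120. Would deviate. ✗
Neither assignment is incentive-compatible.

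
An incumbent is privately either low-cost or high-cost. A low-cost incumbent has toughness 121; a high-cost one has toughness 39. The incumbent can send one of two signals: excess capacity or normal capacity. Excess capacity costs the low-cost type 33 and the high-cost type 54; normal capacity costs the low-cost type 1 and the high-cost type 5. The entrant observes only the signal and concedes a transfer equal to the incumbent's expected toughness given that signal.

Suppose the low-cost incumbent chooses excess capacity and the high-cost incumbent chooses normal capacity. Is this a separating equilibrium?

No

If types separate, excess capacity earns payment 121 and normal capacity earns 39.
Low-cost: excess capacity gives 121 − 33 = 88; normal capacity gives 39 − 1 = 38. No deviation. ✓
High-cost: normal capacity gives 39 − 5 = 34; excess capacity gives 121 − 54 = 67. Would deviate. ✗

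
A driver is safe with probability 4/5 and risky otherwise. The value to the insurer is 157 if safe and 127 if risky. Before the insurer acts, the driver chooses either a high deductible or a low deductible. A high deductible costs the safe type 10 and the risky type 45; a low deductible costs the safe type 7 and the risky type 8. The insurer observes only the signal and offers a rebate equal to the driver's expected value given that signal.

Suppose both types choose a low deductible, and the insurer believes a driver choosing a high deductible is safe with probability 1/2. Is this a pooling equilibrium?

Yes

At the pooled signal (low deductible) the insurer holds the prior 4/5 and pays 4/5·157 + 1/5·127 = 151. Off-path (high deductible) belief 1/2 gives 1/2·157 + 1/2·127 = 142.
Safe: low deductible gives 151 − 7 = 144; high deductible gives 142 − 10 = 132. Stays. ✓
Risky: low deductible gives 151 − 8 = 143; high deductible gives 142 − 45 = 97. Stays. ✓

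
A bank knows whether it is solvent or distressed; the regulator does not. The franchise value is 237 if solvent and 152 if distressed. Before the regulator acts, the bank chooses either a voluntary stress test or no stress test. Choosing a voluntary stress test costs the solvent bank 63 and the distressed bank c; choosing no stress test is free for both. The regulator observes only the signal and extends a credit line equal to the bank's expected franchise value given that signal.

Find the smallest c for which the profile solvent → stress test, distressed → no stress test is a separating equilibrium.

85

Under separation: stress test → solvent (pays 237); no stress test → distressed (pays 152).
Solvent: 237 − 63 = 174 ≥ 152 − 0 = 152. Holds regardless of c. ✓
Distressed: 152 − 0 ≥ 237 − c, so c ≥ 237 − 152 = 85.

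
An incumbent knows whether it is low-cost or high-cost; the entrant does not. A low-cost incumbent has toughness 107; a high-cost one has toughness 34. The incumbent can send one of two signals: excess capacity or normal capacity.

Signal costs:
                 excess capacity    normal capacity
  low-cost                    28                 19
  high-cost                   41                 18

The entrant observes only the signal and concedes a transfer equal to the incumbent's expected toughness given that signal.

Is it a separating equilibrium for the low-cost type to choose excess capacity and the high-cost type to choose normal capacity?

No

Under separation the entrant infers type exactly: excess capacity → low-cost (pays 107), normal capacity → high-cost (pays 34).
Low-cost: excess capacity gives 107 − 28 = 79; normal capacity gives 34 − 19 = 15. No deviation. ✓
High-cost: normal capacity gives 34 − 18 = 16; excess capacity gives 107 − 41 = 66. Would deviate. ✗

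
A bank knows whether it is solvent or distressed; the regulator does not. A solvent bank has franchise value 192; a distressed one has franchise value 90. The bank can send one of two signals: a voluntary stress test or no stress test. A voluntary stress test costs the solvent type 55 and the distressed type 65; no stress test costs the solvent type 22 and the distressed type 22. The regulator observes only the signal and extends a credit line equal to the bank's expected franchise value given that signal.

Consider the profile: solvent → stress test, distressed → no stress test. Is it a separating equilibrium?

No

If types separate, stress test earns payment 192 and no stress test earns 90.
Solvent: stress test gives 192 − 55 = 137; no stress test gives 90 − 22 = 68. No deviation. ✓
Distressed: no stress test gives 90 − 22 = 68; stress test gives 192 − 65 = 127. Would deviate. ✗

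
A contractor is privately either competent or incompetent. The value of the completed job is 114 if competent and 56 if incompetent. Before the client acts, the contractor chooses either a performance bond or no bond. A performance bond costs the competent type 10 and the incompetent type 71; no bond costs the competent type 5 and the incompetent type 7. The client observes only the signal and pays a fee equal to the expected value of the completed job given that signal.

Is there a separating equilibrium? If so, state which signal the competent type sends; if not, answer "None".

bond

Try competent → bond, incompetent → no bond:
  If types separate, bond earns payment 114 and no bond earns 56.
  Competent: bond gives 114 − 10 = 104; no bond gives 56 − 5 = 51. No deviation. ✓
  Incompetent: no bond gives 56 − 7 = 49; bond gives 114 − 71 = 43. No deviation. ✓
Both hold — the competent type sends bond.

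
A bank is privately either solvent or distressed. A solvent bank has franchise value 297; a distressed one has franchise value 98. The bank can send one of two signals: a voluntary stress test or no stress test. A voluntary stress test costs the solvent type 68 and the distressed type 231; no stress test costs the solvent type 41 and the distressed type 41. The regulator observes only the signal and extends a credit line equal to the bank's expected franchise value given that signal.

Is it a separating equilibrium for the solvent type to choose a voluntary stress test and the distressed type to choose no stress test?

If types separate, stress test earns payment 297 and no stress test earns 98.
Solvent: stress test gives 297 − 68 = 229; no stress test gives 98 − 41 = 57. No deviation. ✓
Distressed: no stress test gives 98 − 41 = 57; stress test gives 297 − 231 = 66. Would deviate. ✗

No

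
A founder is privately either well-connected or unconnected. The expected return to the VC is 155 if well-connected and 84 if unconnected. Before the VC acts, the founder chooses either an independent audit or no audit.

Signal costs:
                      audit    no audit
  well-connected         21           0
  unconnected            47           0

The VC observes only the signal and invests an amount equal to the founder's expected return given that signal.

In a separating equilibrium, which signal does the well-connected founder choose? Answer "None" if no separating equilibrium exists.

Try well-connected → audit, unconnected → no audit:
  Under separation the VC infers type exactly: audit → well-connected (pays 155), no audit → unconnected (pays 84).
  Well-connected: audit gives 155 − 21 = 134; no audit gives 84 − 0 = 84. No deviation. ✓
  Unconnected: no audit gives 84 − 0 = 84; audit gives 155 − 47 = 108. Would deviate. ✗
Try well-connected → no audit, unconnected → audit:
  Under separation the VC infers type exactly: no audit → well-connected (pays 155), audit → unconnected (pays 84).
  Well-connected: no audit gives 155 − 0 = 155; audit gives 84 − 21 = 63. No deviation. ✓
  Unconnected: audit gives 84 − 47 = 37; no audit gives 155 − 0 = 155. Would deviate. ✗
Neither assignment is incentive-compatible.

None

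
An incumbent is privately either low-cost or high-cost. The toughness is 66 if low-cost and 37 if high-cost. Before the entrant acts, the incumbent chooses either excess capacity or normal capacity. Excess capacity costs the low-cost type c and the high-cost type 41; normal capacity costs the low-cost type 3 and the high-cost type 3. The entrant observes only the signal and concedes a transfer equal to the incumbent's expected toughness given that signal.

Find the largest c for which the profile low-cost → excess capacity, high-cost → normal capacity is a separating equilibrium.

Under separation: excess capacity → low-cost (pays 66); normal capacity → high-cost (pays 37).
High-cost: 37 − 3 = 34 ≥ 66 − 41 = 25. Holds regardless of c. ✓
Low-cost: 66 − c ≥ 37 − 3, so c ≤ 66 − 34 = 32.

32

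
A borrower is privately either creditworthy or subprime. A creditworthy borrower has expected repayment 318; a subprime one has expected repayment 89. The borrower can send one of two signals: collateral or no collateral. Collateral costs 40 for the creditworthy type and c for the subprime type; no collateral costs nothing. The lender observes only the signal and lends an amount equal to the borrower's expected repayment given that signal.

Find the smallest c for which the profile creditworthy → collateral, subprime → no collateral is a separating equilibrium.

Under separation: collateral → creditworthy (pays 318); no collateral → subprime (pays 89).
Creditworthy: 318 − 40 = 278 ≥ 89 − 0 = 89. Holds regardless of c. ✓
Subprime: 89 − 0 ≥ 318 − c, so c ≥ 318 − 89 = 229.

229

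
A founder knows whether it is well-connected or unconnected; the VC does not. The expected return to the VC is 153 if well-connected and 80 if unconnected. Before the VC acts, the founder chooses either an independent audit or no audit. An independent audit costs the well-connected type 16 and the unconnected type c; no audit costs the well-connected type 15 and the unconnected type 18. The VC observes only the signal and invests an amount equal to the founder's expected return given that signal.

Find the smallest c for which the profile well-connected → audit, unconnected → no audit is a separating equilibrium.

91

Under separation: audit → well-connected (pays 153); no audit → unconnected (pays 80).
Well-connected: 153 − 16 = 137 ≥ 80 − 15 = 65. Holds regardless of c. ✓
Unconnected: 80 − 18 ≥ 153 − c, so c ≥ 153 − 62 = 91.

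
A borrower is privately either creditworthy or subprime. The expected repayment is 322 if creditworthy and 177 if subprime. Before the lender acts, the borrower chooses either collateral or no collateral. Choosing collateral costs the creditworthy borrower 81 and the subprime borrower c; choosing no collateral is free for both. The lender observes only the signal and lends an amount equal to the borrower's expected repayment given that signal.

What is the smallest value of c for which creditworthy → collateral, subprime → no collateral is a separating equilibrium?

Under separation: collateral → creditworthy (pays 322); no collateral → subprime (pays 177).
Creditworthy: 322 − 81 = 241 ≥ 177 − 0 = 177. Holds regardless of c. ✓
Subprime: 177 − 0 ≥ 322 − c, so c ≥ 322 − 177 = 145.

145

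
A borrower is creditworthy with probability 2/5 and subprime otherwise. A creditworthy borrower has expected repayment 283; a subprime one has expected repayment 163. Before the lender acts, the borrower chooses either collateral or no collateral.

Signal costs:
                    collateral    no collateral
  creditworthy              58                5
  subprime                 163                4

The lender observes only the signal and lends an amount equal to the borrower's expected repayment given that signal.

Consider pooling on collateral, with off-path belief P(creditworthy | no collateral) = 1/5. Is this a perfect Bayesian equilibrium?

At the pooled signal (collateral) the lender holds the prior 2/5 and pays 2/5·283 + 3/5·163 = 211. Off-path (no collateral) belief 1/5 gives 1/5·283 + 4/5·163 = 187.
Creditworthy: collateral gives 211 − 58 = 153; no collateral gives 187 − 5 = 182. Deviates. ✗
Subprime: collateral gives 211 − 163 = 48; no collateral gives 187 − 4 = 183. Deviates. ✗

No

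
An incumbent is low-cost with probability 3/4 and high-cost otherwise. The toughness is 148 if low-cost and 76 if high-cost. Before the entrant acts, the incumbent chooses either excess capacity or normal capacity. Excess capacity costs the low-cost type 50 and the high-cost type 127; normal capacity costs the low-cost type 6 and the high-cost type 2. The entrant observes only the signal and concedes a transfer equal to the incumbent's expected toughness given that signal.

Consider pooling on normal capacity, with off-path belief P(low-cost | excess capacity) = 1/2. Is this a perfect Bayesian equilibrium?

At the pooled signal (normal capacity) the entrant holds the prior 3/4 and pays 3/4·148 + 1/4·76 = 130. Off-path (excess capacity) belief 1/2 gives 1/2·148 + 1/2·76 = 112.
Low-cost: normal capacity gives 130 − 6 = 124; excess capacity gives 112 − 50 = 62. Stays. ✓
High-cost: normal capacity gives 130 − 2 = 128; excess capacity gives 112 − 127 = -15. Stays. ✓

Yes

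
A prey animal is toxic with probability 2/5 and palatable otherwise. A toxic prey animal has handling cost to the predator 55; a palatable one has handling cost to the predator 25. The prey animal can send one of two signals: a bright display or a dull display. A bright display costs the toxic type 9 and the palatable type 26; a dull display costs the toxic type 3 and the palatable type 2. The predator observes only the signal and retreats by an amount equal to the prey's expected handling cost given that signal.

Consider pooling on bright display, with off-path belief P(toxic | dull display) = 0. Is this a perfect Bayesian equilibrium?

At the pooled signal (bright display) the predator holds the prior 2/5 and pays 2/5·55 + 3/5·25 = 37. Off-path (dull display) belief 0 gives 0·55 + 1·25 = 25.
Toxic: bright display gives 37 − 9 = 28; dull display gives 25 − 3 = 22. Stays. ✓
Palatable: bright display gives 37 − 26 = 11; dull display gives 25 − 2 = 23. Deviates. ✗

No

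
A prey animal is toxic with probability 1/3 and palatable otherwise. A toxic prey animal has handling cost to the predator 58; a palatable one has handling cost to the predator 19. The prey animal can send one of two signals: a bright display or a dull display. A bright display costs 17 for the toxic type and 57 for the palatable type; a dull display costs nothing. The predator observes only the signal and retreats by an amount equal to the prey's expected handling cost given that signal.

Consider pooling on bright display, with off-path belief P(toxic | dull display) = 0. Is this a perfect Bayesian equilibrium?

No

On the equilibrium path (bright display) the predator holds the prior 1/3 and pays 1/3·58 + 2/3·19 = 32. Off-path (dull display) belief 0 gives 0·58 + 1·19 = 19.
Toxic: bright display gives 32 − 17 = 15; dull display gives 19 − 0 = 19. Deviates. ✗
Palatable: bright display gives 32 − 57 = -25; dull display gives 19 − 0 = 19. Deviates. ✗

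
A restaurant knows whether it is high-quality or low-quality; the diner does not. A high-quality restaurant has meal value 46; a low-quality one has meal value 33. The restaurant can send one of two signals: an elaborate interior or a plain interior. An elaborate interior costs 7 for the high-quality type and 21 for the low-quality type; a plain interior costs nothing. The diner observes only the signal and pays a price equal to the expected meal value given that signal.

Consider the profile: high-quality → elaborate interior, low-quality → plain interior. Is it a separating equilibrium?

Under separation the diner infers type exactly: elaborate interior → high-quality (pays 46), plain interior → low-quality (pays 33).
High-quality: elaborate interior gives 46 − 7 = 39; plain interior gives 33 − 0 = 33. No deviation. ✓
Low-quality: plain interior gives 33 − 0 = 33; elaborate interior gives 46 − 21 = 25. No deviation. ✓
Neither type gains from mimicking the other.

Yes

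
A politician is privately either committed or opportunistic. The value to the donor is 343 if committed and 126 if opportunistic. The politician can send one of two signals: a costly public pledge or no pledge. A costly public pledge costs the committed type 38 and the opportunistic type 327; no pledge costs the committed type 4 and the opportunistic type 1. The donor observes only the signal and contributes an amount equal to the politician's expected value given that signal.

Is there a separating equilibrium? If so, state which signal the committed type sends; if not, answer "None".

pledge

Try committed → pledge, opportunistic → no pledge:
  If types separate, pledge earns payment 343 and no pledge earns 126.
  Committed: pledge gives 343 − 38 = 305; no pledge gives 126 − 4 = 122. No deviation. ✓
  Opportunistic: no pledge gives 126 − 1 = 125; pledge gives 343 − 327 = 16. No deviation. ✓
Both hold — the committed type sends pledge.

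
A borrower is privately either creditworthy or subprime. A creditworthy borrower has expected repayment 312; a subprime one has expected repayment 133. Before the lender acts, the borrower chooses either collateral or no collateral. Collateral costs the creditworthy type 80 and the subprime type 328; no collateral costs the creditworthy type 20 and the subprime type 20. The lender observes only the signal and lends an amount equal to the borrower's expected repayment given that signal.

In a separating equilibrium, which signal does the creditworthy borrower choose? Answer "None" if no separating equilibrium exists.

collateral

Try creditworthy → collateral, subprime → no collateral:
  Under separation the lender infers type exactly: collateral → creditworthy (pays 312), no collateral → subprime (pays 133).
  Creditworthy: collateral gives 312 − 80 = 232; no collateral gives 133 − 20 = 113. No deviation. ✓
  Subprime: no collateral gives 133 − 20 = 113; collateral gives 312 − 328 = -16. No deviation. ✓
Both hold — the creditworthy type sends collateral.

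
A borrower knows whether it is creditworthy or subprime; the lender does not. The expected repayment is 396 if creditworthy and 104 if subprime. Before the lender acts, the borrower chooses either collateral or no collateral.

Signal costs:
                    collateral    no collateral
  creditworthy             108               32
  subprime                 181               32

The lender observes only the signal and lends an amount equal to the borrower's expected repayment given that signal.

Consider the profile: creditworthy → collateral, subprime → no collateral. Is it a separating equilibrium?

If types separate, collateral earns payment 396 and no collateral earns 104.
Creditworthy: collateral gives 396 − 108 = 288; no collateral gives 104 − 32 = 72. No deviation. ✓
Subprime: no collateral gives 104 − 32 = 72; collateral gives 396 − 181 = 215. Would deviate. ✗

No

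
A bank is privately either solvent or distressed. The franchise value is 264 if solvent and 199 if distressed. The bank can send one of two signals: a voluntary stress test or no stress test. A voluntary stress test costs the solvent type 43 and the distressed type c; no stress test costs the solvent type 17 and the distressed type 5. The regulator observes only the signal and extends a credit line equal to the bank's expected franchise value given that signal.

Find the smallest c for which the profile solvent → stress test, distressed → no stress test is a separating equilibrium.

70

Under separation: stress test → solvent (pays 264); no stress test → distressed (pays 199).
Solvent: 264 − 43 = 221 ≥ 199 − 17 = 182. Holds regardless of c. ✓
Distressed: 199 − 5 ≥ 264 − c, so c ≥ 264 − 194 = 70.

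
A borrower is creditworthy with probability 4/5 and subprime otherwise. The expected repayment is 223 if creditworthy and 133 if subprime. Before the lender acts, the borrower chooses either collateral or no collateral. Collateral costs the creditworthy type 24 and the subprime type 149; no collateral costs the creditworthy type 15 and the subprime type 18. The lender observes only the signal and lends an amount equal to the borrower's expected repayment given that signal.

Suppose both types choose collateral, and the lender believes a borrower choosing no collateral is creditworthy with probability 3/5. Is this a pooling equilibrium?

No

At the pooled signal (collateral) the lender holds the prior 4/5 and pays 4/5·223 + 1/5·133 = 205. Off-path (no collateral) belief 3/5 gives 3/5·223 + 2/5·133 = 187.
Creditworthy: collateral gives 205 − 24 = 181; no collateral gives 187 − 15 = 172. Stays. ✓
Subprime: collateral gives 205 − 149 = 56; no collateral gives 187 − 18 = 169. Deviates. ✗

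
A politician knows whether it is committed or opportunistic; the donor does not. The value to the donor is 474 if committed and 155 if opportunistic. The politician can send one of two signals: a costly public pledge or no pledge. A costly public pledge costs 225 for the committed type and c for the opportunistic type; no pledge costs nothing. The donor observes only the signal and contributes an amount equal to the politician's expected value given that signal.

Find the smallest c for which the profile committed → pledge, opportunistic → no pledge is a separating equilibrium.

319

Under separation: pledge → committed (pays 474); no pledge → opportunistic (pays 155).
Committed: 474 − 225 = 249 ≥ 155 − 0 = 155. Holds regardless of c. ✓
Opportunistic: 155 − 0 ≥ 474 − c, so c ≥ 474 − 155 = 319.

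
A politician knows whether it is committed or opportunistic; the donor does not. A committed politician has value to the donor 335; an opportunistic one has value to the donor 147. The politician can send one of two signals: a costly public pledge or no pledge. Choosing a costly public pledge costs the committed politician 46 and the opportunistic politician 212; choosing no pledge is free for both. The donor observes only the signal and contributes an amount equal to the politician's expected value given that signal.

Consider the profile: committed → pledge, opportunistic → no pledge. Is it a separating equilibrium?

If types separate, pledge earns payment 335 and no pledge earns 147.
Committed: pledge gives 335 − 46 = 289; no pledge gives 147 − 0 = 147. No deviation. ✓
Opportunistic: no pledge gives 147 − 0 = 147; pledge gives 335 − 212 = 123. No deviation. ✓
Neither type gains from mimicking the other.

Yes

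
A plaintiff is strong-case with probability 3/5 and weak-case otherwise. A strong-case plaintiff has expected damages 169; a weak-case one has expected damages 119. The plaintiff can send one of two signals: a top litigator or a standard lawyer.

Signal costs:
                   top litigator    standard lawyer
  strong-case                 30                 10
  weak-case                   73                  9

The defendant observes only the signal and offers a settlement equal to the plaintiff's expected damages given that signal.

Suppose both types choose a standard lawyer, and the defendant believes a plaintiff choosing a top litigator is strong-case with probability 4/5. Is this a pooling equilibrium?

Yes

On the equilibrium path (standard lawyer) the defendant holds the prior 3/5 and pays 3/5·169 + 2/5·119 = 149. Off-path (top litigator) belief 4/5 gives 4/5·169 + 1/5·119 = 159.
Strong-case: standard lawyer gives 149 − 10 = 139; top litigator gives 159 − 30 = 129. Stays. ✓
Weak-case: standard lawyer gives 149 − 9 = 140; top litigator gives 159 − 73 = 86. Stays. ✓
Beliefs are Bayes-consistent on-path and both types best-respond.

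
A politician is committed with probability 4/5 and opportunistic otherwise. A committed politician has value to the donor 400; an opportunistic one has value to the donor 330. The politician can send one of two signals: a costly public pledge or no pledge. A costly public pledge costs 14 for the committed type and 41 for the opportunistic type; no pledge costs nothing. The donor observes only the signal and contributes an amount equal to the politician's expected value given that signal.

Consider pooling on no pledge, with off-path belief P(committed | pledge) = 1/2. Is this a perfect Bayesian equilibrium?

Yes

At the pooled signal (no pledge) the donor holds the prior 4/5 and pays 4/5·400 + 1/5·330 = 386. Off-path (pledge) belief 1/2 gives 1/2·400 + 1/2·330 = 365.
Committed: no pledge gives 386 − 0 = 386; pledge gives 365 − 14 = 351. Stays. ✓
Opportunistic: no pledge gives 386 − 0 = 386; pledge gives 365 − 41 = 324. Stays. ✓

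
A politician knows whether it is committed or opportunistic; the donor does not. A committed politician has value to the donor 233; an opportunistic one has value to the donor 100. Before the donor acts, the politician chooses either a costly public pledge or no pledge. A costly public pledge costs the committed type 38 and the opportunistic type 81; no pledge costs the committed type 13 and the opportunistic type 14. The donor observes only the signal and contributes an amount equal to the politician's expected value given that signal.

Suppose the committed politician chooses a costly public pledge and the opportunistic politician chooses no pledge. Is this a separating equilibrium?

If types separate, pledge earns payment 233 and no pledge earns 100.
Committed: pledge gives 233 − 38 = 195; no pledge gives 100 − 13 = 87. No deviation. ✓
Opportunistic: no pledge gives 100 − 14 = 86; pledge gives 233 − 81 = 152. Would deviate. ✗

No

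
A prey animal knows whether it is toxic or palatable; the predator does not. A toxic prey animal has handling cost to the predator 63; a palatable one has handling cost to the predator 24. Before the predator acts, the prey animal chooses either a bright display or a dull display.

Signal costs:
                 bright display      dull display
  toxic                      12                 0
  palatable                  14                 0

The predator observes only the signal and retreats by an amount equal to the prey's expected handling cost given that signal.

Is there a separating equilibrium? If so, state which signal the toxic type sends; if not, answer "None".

Try toxic → bright display, palatable → dull display:
  Under separation the predator infers type exactly: bright display → toxic (pays 63), dull display → palatable (pays 24).
  Toxic: bright display gives 63 − 12 = 51; dull display gives 24 − 0 = 24. No deviation. ✓
  Palatable: dull display gives 24 − 0 = 24; bright display gives 63 − 14 = 49. Would deviate. ✗
Try toxic → dull display, palatable → bright display:
  Under separation the predator infers type exactly: dull display → toxic (pays 63), bright display → palatable (pays 24).
  Toxic: dull display gives 63 − 0 = 63; bright display gives 24 − 12 = 12. No deviation. ✓
  Palatable: bright display gives 24 − 14 = 10; dull display gives 63 − 0 = 63. Would deviate. ✗
Neither assignment is incentive-compatible.

None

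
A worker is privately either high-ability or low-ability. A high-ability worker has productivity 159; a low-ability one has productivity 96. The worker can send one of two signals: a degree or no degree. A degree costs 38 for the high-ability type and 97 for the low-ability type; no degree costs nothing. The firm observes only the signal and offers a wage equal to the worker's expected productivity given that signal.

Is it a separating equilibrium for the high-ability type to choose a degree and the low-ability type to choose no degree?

Yes

Under separation the firm infers type exactly: degree → high-ability (pays 159), no degree → low-ability (pays 96).
High-ability: degree gives 159 − 38 = 121; no degree gives 96 − 0 = 96. No deviation. ✓
Low-ability: no degree gives 96 − 0 = 96; degree gives 159 − 97 = 62. No deviation. ✓
Neither type gains from mimicking the other.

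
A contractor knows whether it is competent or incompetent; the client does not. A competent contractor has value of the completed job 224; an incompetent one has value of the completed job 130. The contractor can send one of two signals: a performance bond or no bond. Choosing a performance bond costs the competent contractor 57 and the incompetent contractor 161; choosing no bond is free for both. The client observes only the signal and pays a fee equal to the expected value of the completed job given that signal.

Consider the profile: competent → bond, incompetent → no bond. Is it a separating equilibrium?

If types separate, bond earns payment 224 and no bond earns 130.
Competent: bond gives 224 − 57 = 167; no bond gives 130 − 0 = 130. No deviation. ✓
Incompetent: no bond gives 130 − 0 = 130; bond gives 224 − 161 = 63. No deviation. ✓
Both incentive constraints hold.

Yes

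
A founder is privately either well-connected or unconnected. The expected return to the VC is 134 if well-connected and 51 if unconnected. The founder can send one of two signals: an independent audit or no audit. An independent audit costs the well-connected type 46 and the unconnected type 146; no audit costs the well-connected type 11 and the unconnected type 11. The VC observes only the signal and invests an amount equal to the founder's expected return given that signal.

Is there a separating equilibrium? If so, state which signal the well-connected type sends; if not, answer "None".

Try well-connected → audit, unconnected → no audit:
  If types separate, audit earns payment 134 and no audit earns 51.
  Well-connected: audit gives 134 − 46 = 88; no audit gives 51 − 11 = 40. No deviation. ✓
  Unconnected: no audit gives 51 − 11 = 40; audit gives 134 − 146 = -12. No deviation. ✓
Both hold — the well-connected type sends audit.

audit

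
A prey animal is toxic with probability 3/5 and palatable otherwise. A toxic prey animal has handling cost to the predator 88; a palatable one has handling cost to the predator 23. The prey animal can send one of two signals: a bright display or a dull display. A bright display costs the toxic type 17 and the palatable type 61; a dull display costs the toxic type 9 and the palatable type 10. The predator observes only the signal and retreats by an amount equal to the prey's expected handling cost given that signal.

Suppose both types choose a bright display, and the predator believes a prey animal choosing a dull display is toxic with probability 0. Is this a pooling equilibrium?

At the pooled signal (bright display) the predator holds the prior 3/5 and pays 3/5·88 + 2/5·23 = 62. Off-path (dull display) belief 0 gives 0·88 + 1·23 = 23.
Toxic: bright display gives 62 − 17 = 45; dull display gives 23 − 9 = 14. Stays. ✓
Palatable: bright display gives 62 − 61 = 1; dull display gives 23 − 10 = 13. Deviates. ✗

No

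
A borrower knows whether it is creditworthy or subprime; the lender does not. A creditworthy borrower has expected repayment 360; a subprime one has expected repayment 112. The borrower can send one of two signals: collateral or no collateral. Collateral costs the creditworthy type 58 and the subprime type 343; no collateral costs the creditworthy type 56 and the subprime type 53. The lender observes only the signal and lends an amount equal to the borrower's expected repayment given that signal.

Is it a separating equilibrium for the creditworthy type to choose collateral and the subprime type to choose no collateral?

Yes

If types separate, collateral earns payment 360 and no collateral earns 112.
Creditworthy: collateral gives 360 − 58 = 302; no collateral gives 112 − 56 = 56. No deviation. ✓
Subprime: no collateral gives 112 − 53 = 59; collateral gives 360 − 343 = 17. No deviation. ✓
Neither type gains from mimicking the other.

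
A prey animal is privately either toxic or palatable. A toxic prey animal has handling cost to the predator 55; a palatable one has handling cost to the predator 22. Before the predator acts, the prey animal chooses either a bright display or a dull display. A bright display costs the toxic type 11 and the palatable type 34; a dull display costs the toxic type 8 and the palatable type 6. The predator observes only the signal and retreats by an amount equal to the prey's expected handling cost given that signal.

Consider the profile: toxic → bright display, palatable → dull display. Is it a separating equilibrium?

If types separate, bright display earns payment 55 and dull display earns 22.
Toxic: bright display gives 55 − 11 = 44; dull display gives 22 − 8 = 14. No deviation. ✓
Palatable: dull display gives 22 − 6 = 16; bright display gives 55 − 34 = 21. Would deviate. ✗

No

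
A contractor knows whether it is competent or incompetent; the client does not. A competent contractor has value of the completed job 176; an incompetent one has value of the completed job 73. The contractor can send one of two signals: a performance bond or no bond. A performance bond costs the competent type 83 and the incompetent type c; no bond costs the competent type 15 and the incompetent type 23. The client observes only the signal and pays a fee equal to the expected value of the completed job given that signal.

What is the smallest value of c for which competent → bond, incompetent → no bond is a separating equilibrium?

Under separation: bond → competent (pays 176); no bond → incompetent (pays 73).
Competent: 176 − 83 = 93 ≥ 73 − 15 = 58. Holds regardless of c. ✓
Incompetent: 73 − 23 ≥ 176 − c, so c ≥ 176 − 50 = 126.

126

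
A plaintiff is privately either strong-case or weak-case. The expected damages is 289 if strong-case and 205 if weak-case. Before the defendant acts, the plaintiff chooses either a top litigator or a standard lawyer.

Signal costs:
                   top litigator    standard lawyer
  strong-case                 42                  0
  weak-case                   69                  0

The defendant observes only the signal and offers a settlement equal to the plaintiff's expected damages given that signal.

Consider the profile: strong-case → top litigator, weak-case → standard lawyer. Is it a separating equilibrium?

If types separate, top litigator earns payment 289 and standard lawyer earns 205.
Strong-case: top litigator gives 289 − 42 = 247; standard lawyer gives 205 − 0 = 205. No deviation. ✓
Weak-case: standard lawyer gives 205 − 0 = 205; top litigator gives 289 − 69 = 220. Would deviate. ✗

No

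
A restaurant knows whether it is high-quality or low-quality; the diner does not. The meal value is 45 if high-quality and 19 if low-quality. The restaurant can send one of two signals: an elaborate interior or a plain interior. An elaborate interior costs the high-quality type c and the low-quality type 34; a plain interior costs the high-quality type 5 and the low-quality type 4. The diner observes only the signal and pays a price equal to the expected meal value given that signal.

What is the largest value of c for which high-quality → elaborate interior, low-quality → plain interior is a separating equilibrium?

Under separation: elaborate interior → high-quality (pays 45); plain interior → low-quality (pays 19).
Low-quality: 19 − 4 = 15 ≥ 45 − 34 = 11. Holds regardless of c. ✓
High-quality: 45 − c ≥ 19 − 5, so c ≤ 45 − 14 = 31.

31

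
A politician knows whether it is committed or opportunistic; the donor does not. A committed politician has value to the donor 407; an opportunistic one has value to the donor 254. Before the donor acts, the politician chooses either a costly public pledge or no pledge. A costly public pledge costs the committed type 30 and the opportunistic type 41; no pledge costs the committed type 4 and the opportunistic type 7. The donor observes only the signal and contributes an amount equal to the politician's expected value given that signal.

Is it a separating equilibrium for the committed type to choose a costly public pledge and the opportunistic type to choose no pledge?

No

Under separation the donor infers type exactly: pledge → committed (pays 407), no pledge → opportunistic (pays 254).
Committed: pledge gives 407 − 30 = 377; no pledge gives 254 − 4 = 250. No deviation. ✓
Opportunistic: no pledge gives 254 − 7 = 247; pledge gives 407 − 41 = 366. Would deviate. ✗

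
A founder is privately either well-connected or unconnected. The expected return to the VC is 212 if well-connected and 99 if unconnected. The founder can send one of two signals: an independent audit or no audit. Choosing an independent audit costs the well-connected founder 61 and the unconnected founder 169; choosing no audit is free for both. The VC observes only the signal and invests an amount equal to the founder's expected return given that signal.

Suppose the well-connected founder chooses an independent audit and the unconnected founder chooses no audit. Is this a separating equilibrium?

If types separate, audit earns payment 212 and no audit earns 99.
Well-connected: audit gives 212 − 61 = 151; no audit gives 99 − 0 = 99. No deviation. ✓
Unconnected: no audit gives 99 − 0 = 99; audit gives 212 − 169 = 43. No deviation. ✓
Both incentive constraints hold.

Yes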